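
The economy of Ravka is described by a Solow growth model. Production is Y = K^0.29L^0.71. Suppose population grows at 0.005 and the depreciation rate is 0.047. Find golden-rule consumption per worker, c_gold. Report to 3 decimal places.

Break-even investment rate: n + δ = 0.005 + 0.047 = 0.052.
Golden rule sets MPK = n+δ: 0.29·k^(0.29−1) = 0.052, so k_gold = (0.29/0.052)^(1/0.71) ≈ 11.2528.
y_gold = 11.2528^0.29 ≈ 2.0177.
c_gold = y_gold − (n+δ)·k_gold = 2.0177 − 0.052·11.2528 ≈ 1.4326.

c_gold ≈ 1.433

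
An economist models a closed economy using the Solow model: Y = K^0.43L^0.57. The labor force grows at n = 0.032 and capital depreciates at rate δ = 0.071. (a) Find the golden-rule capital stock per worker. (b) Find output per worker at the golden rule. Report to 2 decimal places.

(a) k_gold ≈ 12.27; (b) y_gold ≈ 2.94

n + δ = 0.032 + 0.071 = 0.103.
Setting f'(k) = n+δ gives 0.43·k^(0.43−1) = 0.103, hence k_gold = (0.43/0.103)^(1/0.57) ≈ 12.2695.
y_gold = 12.2695^0.43 ≈ 2.9390.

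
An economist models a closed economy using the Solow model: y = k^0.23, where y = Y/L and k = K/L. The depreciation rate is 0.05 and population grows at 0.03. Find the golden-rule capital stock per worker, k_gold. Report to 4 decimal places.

k_gold ≈ 3.9412

The effective depreciation rate is n + δ = 0.03 + 0.05 = 0.08.
Maximizing c = f(k) − (n+δ)·k gives f'(k) = n+δ, i.e. 0.23·k^(0.23−1) = 0.08, so k_gold = (0.23/0.08)^(1/0.77) ≈ 3.9412.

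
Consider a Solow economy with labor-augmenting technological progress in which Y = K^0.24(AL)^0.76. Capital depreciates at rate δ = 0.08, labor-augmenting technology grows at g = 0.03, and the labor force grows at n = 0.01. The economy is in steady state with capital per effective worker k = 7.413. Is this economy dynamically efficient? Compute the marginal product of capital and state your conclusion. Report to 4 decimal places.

dynamically inefficient; MPK ≈ 0.0524

Capital per effective worker breaks even when investment replaces (n + g + δ)·k; here n + g + δ = 0.12.
MPK = 0.24·k^(0.24−1) = 0.24·7.413^(-0.76) ≈ 0.0524.
MPK < 0.12, so the economy is dynamically inefficient (over-saving).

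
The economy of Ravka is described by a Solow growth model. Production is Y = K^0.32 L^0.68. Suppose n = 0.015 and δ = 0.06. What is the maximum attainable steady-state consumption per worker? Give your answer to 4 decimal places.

Capital per worker breaks even when investment replaces (n + δ)·k; here n + δ = 0.075.
At the golden rule the marginal product of capital equals n+δ: 0.32·k^(0.32−1) = 0.075. Solving, k_gold = (0.32/0.075)^(1/0.68) ≈ 8.4450.
y_gold = 8.4450^0.32 ≈ 1.9793.
c_gold = y_gold − (n+δ)·k_gold = 1.9793 − 0.075·8.4450 ≈ 1.3459.

c_gold ≈ 1.3459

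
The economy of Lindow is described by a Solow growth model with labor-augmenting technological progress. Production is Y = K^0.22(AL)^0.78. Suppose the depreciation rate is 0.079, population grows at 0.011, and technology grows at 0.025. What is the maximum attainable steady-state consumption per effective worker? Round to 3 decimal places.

c_gold ≈ 0.937

The effective depreciation rate is n + g + δ = 0.011 + 0.025 + 0.079 = 0.115.
Maximizing c = f(k) − (n+g+δ)·k gives f'(k) = n+g+δ, i.e. 0.22·k^(0.22−1) = 0.115, so k_gold = (0.22/0.115)^(1/0.78) ≈ 2.2971.
y_gold = 2.2971^0.22 ≈ 1.2008.
c_gold = y_gold − (n+g+δ)·k_gold = 1.2008 − 0.115·2.2971 ≈ 0.9366.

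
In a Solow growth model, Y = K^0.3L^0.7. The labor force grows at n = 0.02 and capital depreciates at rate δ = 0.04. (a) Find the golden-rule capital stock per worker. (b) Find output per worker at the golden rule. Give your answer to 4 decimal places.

(a) k_gold ≈ 9.9662; (b) y_gold ≈ 1.9932

The effective depreciation rate is n + δ = 0.02 + 0.04 = 0.06.
Setting f'(k) = n+δ gives 0.3·k^(0.3−1) = 0.06, hence k_gold = (0.3/0.06)^(1/0.7) ≈ 9.9662.
y_gold = 9.9662^0.3 ≈ 1.9932.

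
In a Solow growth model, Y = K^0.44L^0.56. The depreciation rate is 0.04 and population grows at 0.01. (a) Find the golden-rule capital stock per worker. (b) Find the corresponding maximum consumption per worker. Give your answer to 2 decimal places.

The effective depreciation rate is n + δ = 0.01 + 0.04 = 0.05.
Setting f'(k) = n+δ gives 0.44·k^(0.44−1) = 0.05, hence k_gold = (0.44/0.05)^(1/0.56) ≈ 48.5933.
y_gold = 48.5933^0.44 ≈ 5.5220; c_gold = y_gold − 0.05·k_gold ≈ 3.0923.

(a) k_gold ≈ 48.59; (b) c_gold ≈ 3.09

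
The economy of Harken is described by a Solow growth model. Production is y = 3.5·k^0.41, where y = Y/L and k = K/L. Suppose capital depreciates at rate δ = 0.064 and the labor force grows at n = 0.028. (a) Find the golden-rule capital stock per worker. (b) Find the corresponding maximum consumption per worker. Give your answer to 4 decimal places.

(a) k_gold ≈ 105.2307; (b) c_gold ≈ 13.9315

Break-even investment rate: n + δ = 0.028 + 0.064 = 0.092.
Maximizing c = f(k) − (n+δ)·k gives f'(k) = n+δ, i.e. 0.41·3.5·k^(0.41−1) = 0.092, so k_gold = (0.41·3.5/0.092)^(1/0.59) ≈ 105.2307.
y_gold = 3.5·105.2307^0.41 ≈ 23.6127; c_gold = y_gold − 0.092·k_gold ≈ 13.9315.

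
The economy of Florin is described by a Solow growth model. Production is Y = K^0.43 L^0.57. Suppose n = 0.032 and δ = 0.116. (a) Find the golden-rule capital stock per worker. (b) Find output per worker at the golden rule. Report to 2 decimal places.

(a) k_gold ≈ 6.50; (b) y_gold ≈ 2.24

The effective depreciation rate is n + δ = 0.032 + 0.116 = 0.148.
At the golden rule the marginal product of capital equals n+δ: 0.43·k^(0.43−1) = 0.148. Solving, k_gold = (0.43/0.148)^(1/0.57) ≈ 6.4960.
y_gold = 6.4960^0.43 ≈ 2.2358.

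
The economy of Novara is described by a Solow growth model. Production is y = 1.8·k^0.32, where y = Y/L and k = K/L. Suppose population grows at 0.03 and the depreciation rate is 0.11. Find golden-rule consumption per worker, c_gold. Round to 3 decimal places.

Capital per worker breaks even when investment replaces (n + δ)·k; here n + δ = 0.14.
Maximizing c = f(k) − (n+δ)·k gives f'(k) = n+δ, i.e. 0.32·1.8·k^(0.32−1) = 0.14, so k_gold = (0.32·1.8/0.14)^(1/0.68) ≈ 8.0052.
y_gold = 1.8·8.0052^0.32 ≈ 3.5023.
c_gold = y_gold − (n+δ)·k_gold = 3.5023 − 0.14·8.0052 ≈ 2.3816.

c_gold ≈ 2.382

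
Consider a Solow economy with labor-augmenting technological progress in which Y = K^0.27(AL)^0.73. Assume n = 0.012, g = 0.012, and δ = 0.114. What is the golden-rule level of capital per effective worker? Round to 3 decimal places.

k_gold ≈ 2.508

Break-even investment rate: n + g + δ = 0.012 + 0.012 + 0.114 = 0.138.
Maximizing c = f(k) − (n+g+δ)·k gives f'(k) = n+g+δ, i.e. 0.27·k^(0.27−1) = 0.138, so k_gold = (0.27/0.138)^(1/0.73) ≈ 2.5078.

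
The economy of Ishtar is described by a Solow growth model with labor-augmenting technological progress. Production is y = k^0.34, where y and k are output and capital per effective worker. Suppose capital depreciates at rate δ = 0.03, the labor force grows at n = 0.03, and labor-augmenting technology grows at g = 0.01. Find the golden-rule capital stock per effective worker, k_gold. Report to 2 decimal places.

The effective depreciation rate is n + g + δ = 0.03 + 0.01 + 0.03 = 0.07.
Golden rule sets MPK = n+g+δ: 0.34·k^(0.34−1) = 0.07, so k_gold = (0.34/0.07)^(1/0.66) ≈ 10.9641.

k_gold ≈ 10.96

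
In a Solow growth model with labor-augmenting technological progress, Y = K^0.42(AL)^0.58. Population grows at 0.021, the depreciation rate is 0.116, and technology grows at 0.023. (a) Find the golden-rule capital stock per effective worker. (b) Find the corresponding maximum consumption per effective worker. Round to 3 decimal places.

Capital per effective worker breaks even when investment replaces (n + g + δ)·k; here n + g + δ = 0.16.
At the golden rule the marginal product of capital equals n+g+δ: 0.42·k^(0.42−1) = 0.16. Solving, k_gold = (0.42/0.16)^(1/0.58) ≈ 5.2800.
y_gold = 5.2800^0.42 ≈ 2.0114; c_gold = y_gold − 0.16·k_gold ≈ 1.1666.

(a) k_gold ≈ 5.280; (b) c_gold ≈ 1.167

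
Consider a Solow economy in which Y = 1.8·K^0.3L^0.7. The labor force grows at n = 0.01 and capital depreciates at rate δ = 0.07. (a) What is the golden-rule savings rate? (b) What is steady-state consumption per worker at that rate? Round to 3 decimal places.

(a) s_gold = 0.300; (b) c_gold ≈ 2.856

Capital per worker breaks even when investment replaces (n + δ)·k; here n + δ = 0.08.
For Cobb-Douglas, s_gold equals capital's share: s_gold = 0.3.
Setting f'(k) = n+δ gives 0.3·1.8·k^(0.3−1) = 0.08, hence k_gold = (0.3·1.8/0.08)^(1/0.7) ≈ 15.3010.
y_gold = 1.8·15.3010^0.3 ≈ 4.0803; c_gold = (1−0.3)·y_gold ≈ 2.8562.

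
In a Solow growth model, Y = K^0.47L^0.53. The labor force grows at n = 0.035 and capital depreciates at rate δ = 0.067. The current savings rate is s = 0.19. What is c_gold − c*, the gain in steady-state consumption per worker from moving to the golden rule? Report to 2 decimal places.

n + δ = 0.035 + 0.067 = 0.102.
Current steady state (s = 0.19): k* = (0.19/0.102)^(1/0.53) ≈ 3.2339, y* = 3.2339^0.47 ≈ 1.7361, c* = (1−0.19)·1.7361 ≈ 1.4062.
Setting f'(k) = n+δ gives 0.47·k^(0.47−1) = 0.102, hence k_gold = (0.47/0.102)^(1/0.53) ≈ 17.8600.
y_gold = 17.8600^0.47 ≈ 3.8760, c_gold = y_gold − 0.102·k_gold ≈ 2.0543.
Gain: Δc = 2.0543 − 1.4062 ≈ 0.6481.

Δc ≈ 0.65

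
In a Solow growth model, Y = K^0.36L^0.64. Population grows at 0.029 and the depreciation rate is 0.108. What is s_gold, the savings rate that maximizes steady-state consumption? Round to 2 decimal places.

n + δ = 0.029 + 0.108 = 0.137.
At the golden rule MPK = n+δ, and in any Cobb-Douglas steady state s = (n+δ)·k/y = MPK·k/y = capital's share 0.36.

s_gold = 0.36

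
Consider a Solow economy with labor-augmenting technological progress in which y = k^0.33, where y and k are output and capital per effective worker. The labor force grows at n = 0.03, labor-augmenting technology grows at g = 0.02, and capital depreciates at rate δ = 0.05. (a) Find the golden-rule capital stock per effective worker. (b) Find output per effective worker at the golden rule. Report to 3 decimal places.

(a) k_gold ≈ 5.942; (b) y_gold ≈ 1.800

Break-even investment rate: n + g + δ = 0.03 + 0.02 + 0.05 = 0.1.
Maximizing c = f(k) − (n+g+δ)·k gives f'(k) = n+g+δ, i.e. 0.33·k^(0.33−1) = 0.1, so k_gold = (0.33/0.1)^(1/0.67) ≈ 5.9416.
y_gold = 5.9416^0.33 ≈ 1.8005.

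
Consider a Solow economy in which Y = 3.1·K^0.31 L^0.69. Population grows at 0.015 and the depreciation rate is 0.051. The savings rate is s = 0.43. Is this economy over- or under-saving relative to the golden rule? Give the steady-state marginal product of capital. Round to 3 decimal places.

Capital per worker breaks even when investment replaces (n + δ)·k; here n + δ = 0.066.
Steady-state k*: s·A·k^0.31 = 0.066·k gives k* = (0.43·3.1/0.066)^(1/0.69) ≈ 77.9326.
MPK = 0.31·3.1·77.9326^(-0.69) ≈ 0.0476.
MPK < n+δ = 0.066, so the economy is dynamically inefficient (over-saving).

over-saving; MPK ≈ 0.048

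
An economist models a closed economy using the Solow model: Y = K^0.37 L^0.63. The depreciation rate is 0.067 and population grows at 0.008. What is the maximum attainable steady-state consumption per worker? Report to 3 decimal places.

The effective depreciation rate is n + δ = 0.008 + 0.067 = 0.075.
At the golden rule the marginal product of capital equals n+δ: 0.37·k^(0.37−1) = 0.075. Solving, k_gold = (0.37/0.075)^(1/0.63) ≈ 12.5957.
y_gold = 12.5957^0.37 ≈ 2.5532.
c_gold = y_gold − (n+δ)·k_gold = 2.5532 − 0.075·12.5957 ≈ 1.6085.

c_gold ≈ 1.609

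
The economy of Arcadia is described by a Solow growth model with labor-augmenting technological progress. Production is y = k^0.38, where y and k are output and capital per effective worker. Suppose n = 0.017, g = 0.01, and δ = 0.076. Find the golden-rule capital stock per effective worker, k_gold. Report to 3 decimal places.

k_gold ≈ 8.212

Break-even investment rate: n + g + δ = 0.017 + 0.01 + 0.076 = 0.103.
Golden rule sets MPK = n+g+δ: 0.38·k^(0.38−1) = 0.103, so k_gold = (0.38/0.103)^(1/0.62) ≈ 8.2116.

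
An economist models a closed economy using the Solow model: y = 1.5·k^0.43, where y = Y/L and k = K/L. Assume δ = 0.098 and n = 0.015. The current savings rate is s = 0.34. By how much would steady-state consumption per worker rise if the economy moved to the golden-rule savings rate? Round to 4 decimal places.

The effective depreciation rate is n + δ = 0.015 + 0.098 = 0.113.
Current steady state (s = 0.34): k* = (0.34·1.5/0.113)^(1/0.57) ≈ 14.0680, y* = 1.5·14.0680^0.43 ≈ 4.6755, c* = (1−0.34)·4.6755 ≈ 3.0858.
At the golden rule the marginal product of capital equals n+δ: 0.43·1.5·k^(0.43−1) = 0.113. Solving, k_gold = (0.43·1.5/0.113)^(1/0.57) ≈ 21.2403.
y_gold = 1.5·21.2403^0.43 ≈ 5.5817, c_gold = y_gold − 0.113·k_gold ≈ 3.1816.
Gain: Δc = 3.1816 − 3.0858 ≈ 0.0957.

Δc ≈ 0.0957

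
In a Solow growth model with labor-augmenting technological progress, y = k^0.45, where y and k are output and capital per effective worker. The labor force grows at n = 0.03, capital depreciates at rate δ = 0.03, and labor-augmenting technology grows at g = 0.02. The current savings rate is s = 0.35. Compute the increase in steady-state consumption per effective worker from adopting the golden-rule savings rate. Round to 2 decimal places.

Δc ≈ 0.09

The effective depreciation rate is n + g + δ = 0.03 + 0.02 + 0.03 = 0.08.
Current steady state (s = 0.35): k* = (0.35/0.08)^(1/0.55) ≈ 14.6357, y* = 14.6357^0.45 ≈ 3.3453, c* = (1−0.35)·3.3453 ≈ 2.1745.
Maximizing c = f(k) − (n+g+δ)·k gives f'(k) = n+g+δ, i.e. 0.45·k^(0.45−1) = 0.08, so k_gold = (0.45/0.08)^(1/0.55) ≈ 23.1132.
y_gold = 23.1132^0.45 ≈ 4.1090, c_gold = y_gold − 0.08·k_gold ≈ 2.2600.
Gain: Δc = 2.2600 − 2.1745 ≈ 0.0855.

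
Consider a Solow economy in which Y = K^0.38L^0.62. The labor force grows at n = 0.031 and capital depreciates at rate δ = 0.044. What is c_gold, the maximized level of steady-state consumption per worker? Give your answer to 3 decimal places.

c_gold ≈ 1.676

Break-even investment rate: n + δ = 0.031 + 0.044 = 0.075.
Setting f'(k) = n+δ gives 0.38·k^(0.38−1) = 0.075, hence k_gold = (0.38/0.075)^(1/0.62) ≈ 13.6977.
y_gold = 13.6977^0.38 ≈ 2.7035.
c_gold = y_gold − (n+δ)·k_gold = 2.7035 − 0.075·13.6977 ≈ 1.6762.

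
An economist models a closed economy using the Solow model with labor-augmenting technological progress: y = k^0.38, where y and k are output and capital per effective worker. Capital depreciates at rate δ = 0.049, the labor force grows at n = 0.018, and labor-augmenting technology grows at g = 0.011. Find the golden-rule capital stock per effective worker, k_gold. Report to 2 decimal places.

k_gold ≈ 12.86

Break-even investment rate: n + g + δ = 0.018 + 0.011 + 0.049 = 0.078.
Maximizing c = f(k) − (n+g+δ)·k gives f'(k) = n+g+δ, i.e. 0.38·k^(0.38−1) = 0.078, so k_gold = (0.38/0.078)^(1/0.62) ≈ 12.8581.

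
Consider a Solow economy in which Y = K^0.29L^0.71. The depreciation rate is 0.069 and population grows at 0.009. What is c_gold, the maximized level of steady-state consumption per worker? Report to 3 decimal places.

c_gold ≈ 1.214

The effective depreciation rate is n + δ = 0.009 + 0.069 = 0.078.
Maximizing c = f(k) − (n+δ)·k gives f'(k) = n+δ, i.e. 0.29·k^(0.29−1) = 0.078, so k_gold = (0.29/0.078)^(1/0.71) ≈ 6.3569.
y_gold = 6.3569^0.29 ≈ 1.7098.
c_gold = y_gold − (n+δ)·k_gold = 1.7098 − 0.078·6.3569 ≈ 1.2139.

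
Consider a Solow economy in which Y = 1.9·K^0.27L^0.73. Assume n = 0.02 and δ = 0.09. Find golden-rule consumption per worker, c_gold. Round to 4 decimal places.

Break-even investment rate: n + δ = 0.02 + 0.09 = 0.11.
At the golden rule the marginal product of capital equals n+δ: 0.27·1.9·k^(0.27−1) = 0.11. Solving, k_gold = (0.27·1.9/0.11)^(1/0.73) ≈ 8.2425.
y_gold = 1.9·8.2425^0.27 ≈ 3.3581.
c_gold = y_gold − (n+δ)·k_gold = 3.3581 − 0.11·8.2425 ≈ 2.4514.

c_gold ≈ 2.4514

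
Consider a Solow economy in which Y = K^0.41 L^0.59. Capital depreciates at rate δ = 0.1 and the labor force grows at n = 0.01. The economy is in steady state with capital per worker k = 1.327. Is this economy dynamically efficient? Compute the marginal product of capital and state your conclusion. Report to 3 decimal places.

n + δ = 0.01 + 0.1 = 0.11.
MPK = 0.41·k^(0.41−1) = 0.41·1.327^(-0.59) ≈ 0.3470.
MPK > 0.11, so the economy is dynamically efficient (under-saving).

dynamically efficient; MPK ≈ 0.347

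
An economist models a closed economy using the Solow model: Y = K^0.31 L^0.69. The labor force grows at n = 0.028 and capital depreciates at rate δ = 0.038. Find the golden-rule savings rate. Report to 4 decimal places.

s_gold = 0.3100

The effective depreciation rate is n + δ = 0.028 + 0.038 = 0.066.
At the golden rule MPK = n+δ, and in any Cobb-Douglas steady state s = (n+δ)·k/y = MPK·k/y = capital's share 0.31.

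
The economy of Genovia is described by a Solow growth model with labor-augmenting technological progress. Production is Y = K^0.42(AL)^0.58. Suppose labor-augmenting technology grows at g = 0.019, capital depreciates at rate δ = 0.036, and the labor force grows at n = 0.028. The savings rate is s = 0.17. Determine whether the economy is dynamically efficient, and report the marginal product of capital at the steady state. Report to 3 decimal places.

dynamically efficient; MPK ≈ 0.205

The effective depreciation rate is n + g + δ = 0.028 + 0.019 + 0.036 = 0.083.
Steady-state k*: s·k^0.42 = 0.083·k gives k* = (0.17/0.083)^(1/0.58) ≈ 3.4423.
MPK = 0.42·3.4423^(-0.58) ≈ 0.2051.
MPK > n+g+δ = 0.083, so the economy is dynamically efficient (under-saving).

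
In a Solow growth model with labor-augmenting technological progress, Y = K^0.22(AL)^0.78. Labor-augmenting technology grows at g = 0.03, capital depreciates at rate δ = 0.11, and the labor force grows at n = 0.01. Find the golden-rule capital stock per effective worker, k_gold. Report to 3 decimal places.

k_gold ≈ 1.634

n + g + δ = 0.01 + 0.03 + 0.11 = 0.15.
Golden rule sets MPK = n+g+δ: 0.22·k^(0.22−1) = 0.15, so k_gold = (0.22/0.15)^(1/0.78) ≈ 1.6340.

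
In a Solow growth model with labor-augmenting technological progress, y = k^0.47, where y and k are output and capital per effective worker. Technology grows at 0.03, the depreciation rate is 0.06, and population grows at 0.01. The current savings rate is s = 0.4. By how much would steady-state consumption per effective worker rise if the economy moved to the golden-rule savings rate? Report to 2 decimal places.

Break-even investment rate: n + g + δ = 0.01 + 0.03 + 0.06 = 0.1.
Current steady state (s = 0.4): k* = (0.4/0.1)^(1/0.53) ≈ 13.6761, y* = 13.6761^0.47 ≈ 3.4190, c* = (1−0.4)·3.4190 ≈ 2.0514.
At the golden rule the marginal product of capital equals n+g+δ: 0.47·k^(0.47−1) = 0.1. Solving, k_gold = (0.47/0.1)^(1/0.53) ≈ 18.5400.
y_gold = 18.5400^0.47 ≈ 3.9447, c_gold = y_gold − 0.1·k_gold ≈ 2.0907.
Gain: Δc = 2.0907 − 2.0514 ≈ 0.0393.

Δc ≈ 0.04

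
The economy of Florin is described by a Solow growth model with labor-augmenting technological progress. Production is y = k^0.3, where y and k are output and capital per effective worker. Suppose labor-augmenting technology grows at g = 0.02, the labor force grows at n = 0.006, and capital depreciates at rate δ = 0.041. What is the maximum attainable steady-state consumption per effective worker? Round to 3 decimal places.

c_gold ≈ 1.331

The effective depreciation rate is n + g + δ = 0.006 + 0.02 + 0.041 = 0.067.
Golden rule sets MPK = n+g+δ: 0.3·k^(0.3−1) = 0.067, so k_gold = (0.3/0.067)^(1/0.7) ≈ 8.5127.
y_gold = 8.5127^0.3 ≈ 1.9012.
c_gold = y_gold − (n+g+δ)·k_gold = 1.9012 − 0.067·8.5127 ≈ 1.3308.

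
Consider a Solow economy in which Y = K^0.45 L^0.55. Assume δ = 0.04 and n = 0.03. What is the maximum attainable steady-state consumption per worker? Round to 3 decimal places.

Break-even investment rate: n + δ = 0.03 + 0.04 = 0.07.
Setting f'(k) = n+δ gives 0.45·k^(0.45−1) = 0.07, hence k_gold = (0.45/0.07)^(1/0.55) ≈ 29.4645.
y_gold = 29.4645^0.45 ≈ 4.5834.
c_gold = y_gold − (n+δ)·k_gold = 4.5834 − 0.07·29.4645 ≈ 2.5209.

c_gold ≈ 2.521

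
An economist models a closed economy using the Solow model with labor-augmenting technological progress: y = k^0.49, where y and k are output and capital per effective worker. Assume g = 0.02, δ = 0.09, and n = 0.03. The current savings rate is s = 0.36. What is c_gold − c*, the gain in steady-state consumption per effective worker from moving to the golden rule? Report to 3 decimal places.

Δc ≈ 0.114

Break-even investment rate: n + g + δ = 0.03 + 0.02 + 0.09 = 0.14.
Current steady state (s = 0.36): k* = (0.36/0.14)^(1/0.51) ≈ 6.3718, y* = 6.3718^0.49 ≈ 2.4779, c* = (1−0.36)·2.4779 ≈ 1.5859.
Golden rule sets MPK = n+g+δ: 0.49·k^(0.49−1) = 0.14, so k_gold = (0.49/0.14)^(1/0.51) ≈ 11.6627.
y_gold = 11.6627^0.49 ≈ 3.3322, c_gold = y_gold − 0.14·k_gold ≈ 1.6994.
Gain: Δc = 1.6994 − 1.5859 ≈ 0.1136.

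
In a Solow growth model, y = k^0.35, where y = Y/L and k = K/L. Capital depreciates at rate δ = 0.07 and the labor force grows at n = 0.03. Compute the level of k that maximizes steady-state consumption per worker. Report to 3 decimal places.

k_gold ≈ 6.871

The effective depreciation rate is n + δ = 0.03 + 0.07 = 0.1.
Setting f'(k) = n+δ gives 0.35·k^(0.35−1) = 0.1, hence k_gold = (0.35/0.1)^(1/0.65) ≈ 6.8711.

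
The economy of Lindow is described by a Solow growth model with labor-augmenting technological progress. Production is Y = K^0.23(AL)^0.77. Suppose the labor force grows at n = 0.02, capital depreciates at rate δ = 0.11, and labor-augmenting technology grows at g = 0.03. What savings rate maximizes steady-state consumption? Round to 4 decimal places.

s_gold = 0.2300

Capital per effective worker breaks even when investment replaces (n + g + δ)·k; here n + g + δ = 0.16.
At the golden rule MPK = n+g+δ, and in any Cobb-Douglas steady state s = (n+g+δ)·k/y = MPK·k/y = capital's share 0.23.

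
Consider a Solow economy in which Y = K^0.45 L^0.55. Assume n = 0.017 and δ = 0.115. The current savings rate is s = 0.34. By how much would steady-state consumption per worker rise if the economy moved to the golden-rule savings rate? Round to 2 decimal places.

Capital per worker breaks even when investment replaces (n + δ)·k; here n + δ = 0.132.
Current steady state (s = 0.34): k* = (0.34/0.132)^(1/0.55) ≈ 5.5860, y* = 5.5860^0.45 ≈ 2.1687, c* = (1−0.34)·2.1687 ≈ 1.4313.
Setting f'(k) = n+δ gives 0.45·k^(0.45−1) = 0.132, hence k_gold = (0.45/0.132)^(1/0.55) ≈ 9.2989.
y_gold = 9.2989^0.45 ≈ 2.7277, c_gold = y_gold − 0.132·k_gold ≈ 1.5002.
Gain: Δc = 1.5002 − 1.4313 ≈ 0.0689.

Δc ≈ 0.07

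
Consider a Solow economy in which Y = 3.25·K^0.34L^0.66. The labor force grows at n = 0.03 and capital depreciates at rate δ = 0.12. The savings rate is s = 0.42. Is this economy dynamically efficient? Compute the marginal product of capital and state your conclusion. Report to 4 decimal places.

n + δ = 0.03 + 0.12 = 0.15.
Steady-state k*: s·A·k^0.34 = 0.15·k gives k* = (0.42·3.25/0.15)^(1/0.66) ≈ 28.3853.
MPK = 0.34·3.25·28.3853^(-0.66) ≈ 0.1214.
MPK < n+δ = 0.15, so the economy is dynamically inefficient (over-saving).

dynamically inefficient; MPK ≈ 0.1214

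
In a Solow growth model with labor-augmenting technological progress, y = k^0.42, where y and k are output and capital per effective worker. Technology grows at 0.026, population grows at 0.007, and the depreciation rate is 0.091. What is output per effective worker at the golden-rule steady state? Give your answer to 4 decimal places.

n + g + δ = 0.007 + 0.026 + 0.091 = 0.124.
At the golden rule the marginal product of capital equals n+g+δ: 0.42·k^(0.42−1) = 0.124. Solving, k_gold = (0.42/0.124)^(1/0.58) ≈ 8.1940.
Output: y_gold = k_gold^0.42 = 8.1940^0.42 ≈ 2.4192.

y_gold ≈ 2.4192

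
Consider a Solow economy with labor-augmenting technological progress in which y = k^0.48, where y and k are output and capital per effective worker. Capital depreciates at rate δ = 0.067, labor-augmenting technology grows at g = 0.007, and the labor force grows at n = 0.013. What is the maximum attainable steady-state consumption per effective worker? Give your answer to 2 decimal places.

Break-even investment rate: n + g + δ = 0.013 + 0.007 + 0.067 = 0.087.
Setting f'(k) = n+g+δ gives 0.48·k^(0.48−1) = 0.087, hence k_gold = (0.48/0.087)^(1/0.52) ≈ 26.6924.
y_gold = 26.6924^0.48 ≈ 4.8380.
c_gold = y_gold − (n+g+δ)·k_gold = 4.8380 − 0.087·26.6924 ≈ 2.5158.

c_gold ≈ 2.52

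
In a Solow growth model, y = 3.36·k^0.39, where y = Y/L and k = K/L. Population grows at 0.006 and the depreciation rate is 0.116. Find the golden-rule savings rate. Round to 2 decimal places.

s_gold = 0.39

The effective depreciation rate is n + δ = 0.006 + 0.116 = 0.122.
At the golden rule MPK = n+δ, and in any Cobb-Douglas steady state s = (n+δ)·k/y = MPK·k/y = capital's share 0.39.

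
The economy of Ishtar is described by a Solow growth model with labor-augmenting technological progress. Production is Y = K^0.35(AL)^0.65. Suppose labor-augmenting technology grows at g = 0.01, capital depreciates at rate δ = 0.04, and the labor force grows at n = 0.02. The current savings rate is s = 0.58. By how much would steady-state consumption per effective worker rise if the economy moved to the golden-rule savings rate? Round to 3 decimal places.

Δc ≈ 0.235

n + g + δ = 0.02 + 0.01 + 0.04 = 0.07.
Current steady state (s = 0.58): k* = (0.58/0.07)^(1/0.65) ≈ 25.8711, y* = 25.8711^0.35 ≈ 3.1224, c* = (1−0.58)·3.1224 ≈ 1.3114.
Golden rule sets MPK = n+g+δ: 0.35·k^(0.35−1) = 0.07, so k_gold = (0.35/0.07)^(1/0.65) ≈ 11.8943.
y_gold = 11.8943^0.35 ≈ 2.3789, c_gold = y_gold − 0.07·k_gold ≈ 1.5463.
Gain: Δc = 1.5463 − 1.3114 ≈ 0.2349.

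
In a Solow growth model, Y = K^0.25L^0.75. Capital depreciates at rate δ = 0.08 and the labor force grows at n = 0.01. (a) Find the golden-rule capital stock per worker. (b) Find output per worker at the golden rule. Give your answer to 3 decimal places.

The effective depreciation rate is n + δ = 0.01 + 0.08 = 0.09.
Golden rule sets MPK = n+δ: 0.25·k^(0.25−1) = 0.09, so k_gold = (0.25/0.09)^(1/0.75) ≈ 3.9048.
y_gold = 3.9048^0.25 ≈ 1.4057.

(a) k_gold ≈ 3.905; (b) y_gold ≈ 1.406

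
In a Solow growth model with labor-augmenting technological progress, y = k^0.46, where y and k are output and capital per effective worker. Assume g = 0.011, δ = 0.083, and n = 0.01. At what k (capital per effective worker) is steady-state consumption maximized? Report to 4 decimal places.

k_gold ≈ 15.6959

n + g + δ = 0.01 + 0.011 + 0.083 = 0.104.
Maximizing c = f(k) − (n+g+δ)·k gives f'(k) = n+g+δ, i.e. 0.46·k^(0.46−1) = 0.104, so k_gold = (0.46/0.104)^(1/0.54) ≈ 15.6959.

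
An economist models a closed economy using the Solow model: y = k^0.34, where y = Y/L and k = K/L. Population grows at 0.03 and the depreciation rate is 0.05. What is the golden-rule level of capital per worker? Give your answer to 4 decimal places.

k_gold ≈ 8.9558

n + δ = 0.03 + 0.05 = 0.08.
At the golden rule the marginal product of capital equals n+δ: 0.34·k^(0.34−1) = 0.08. Solving, k_gold = (0.34/0.08)^(1/0.66) ≈ 8.9558.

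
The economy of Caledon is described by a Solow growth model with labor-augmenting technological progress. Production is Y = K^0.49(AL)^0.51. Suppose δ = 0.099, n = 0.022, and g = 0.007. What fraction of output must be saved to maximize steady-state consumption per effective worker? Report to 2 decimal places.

s_gold = 0.49

Capital per effective worker breaks even when investment replaces (n + g + δ)·k; here n + g + δ = 0.128.
At the golden rule MPK = n+g+δ, and in any Cobb-Douglas steady state s = (n+g+δ)·k/y = MPK·k/y = capital's share 0.49.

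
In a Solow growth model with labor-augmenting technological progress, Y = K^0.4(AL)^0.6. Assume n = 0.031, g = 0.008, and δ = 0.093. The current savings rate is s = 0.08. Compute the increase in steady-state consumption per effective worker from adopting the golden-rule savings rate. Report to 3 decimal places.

Δc ≈ 0.598

Break-even investment rate: n + g + δ = 0.031 + 0.008 + 0.093 = 0.132.
Current steady state (s = 0.08): k* = (0.08/0.132)^(1/0.6) ≈ 0.4340, y* = 0.4340^0.4 ≈ 0.7162, c* = (1−0.08)·0.7162 ≈ 0.6589.
Maximizing c = f(k) − (n+g+δ)·k gives f'(k) = n+g+δ, i.e. 0.4·k^(0.4−1) = 0.132, so k_gold = (0.4/0.132)^(1/0.6) ≈ 6.3457.
y_gold = 6.3457^0.4 ≈ 2.0941, c_gold = y_gold − 0.132·k_gold ≈ 1.2564.
Gain: Δc = 1.2564 − 0.6589 ≈ 0.5976.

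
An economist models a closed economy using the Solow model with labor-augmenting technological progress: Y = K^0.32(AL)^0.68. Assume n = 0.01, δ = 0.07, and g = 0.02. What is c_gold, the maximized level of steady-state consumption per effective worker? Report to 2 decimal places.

Capital per effective worker breaks even when investment replaces (n + g + δ)·k; here n + g + δ = 0.1.
Golden rule sets MPK = n+g+δ: 0.32·k^(0.32−1) = 0.1, so k_gold = (0.32/0.1)^(1/0.68) ≈ 5.5318.
y_gold = 5.5318^0.32 ≈ 1.7287.
c_gold = y_gold − (n+g+δ)·k_gold = 1.7287 − 0.1·5.5318 ≈ 1.1755.

c_gold ≈ 1.18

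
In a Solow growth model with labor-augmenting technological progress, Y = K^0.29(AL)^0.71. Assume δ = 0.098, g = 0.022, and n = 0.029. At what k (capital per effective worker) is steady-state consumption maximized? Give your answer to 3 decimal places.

n + g + δ = 0.029 + 0.022 + 0.098 = 0.149.
Golden rule sets MPK = n+g+δ: 0.29·k^(0.29−1) = 0.149, so k_gold = (0.29/0.149)^(1/0.71) ≈ 2.5547.

k_gold ≈ 2.555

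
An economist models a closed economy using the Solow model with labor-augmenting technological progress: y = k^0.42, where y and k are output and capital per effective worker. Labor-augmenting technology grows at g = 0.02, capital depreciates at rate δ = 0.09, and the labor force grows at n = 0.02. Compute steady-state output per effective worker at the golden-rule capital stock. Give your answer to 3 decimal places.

n + g + δ = 0.02 + 0.02 + 0.09 = 0.13.
Maximizing c = f(k) − (n+g+δ)·k gives f'(k) = n+g+δ, i.e. 0.42·k^(0.42−1) = 0.13, so k_gold = (0.42/0.13)^(1/0.58) ≈ 7.5529.
Output: y_gold = k_gold^0.42 = 7.5529^0.42 ≈ 2.3378.

y_gold ≈ 2.338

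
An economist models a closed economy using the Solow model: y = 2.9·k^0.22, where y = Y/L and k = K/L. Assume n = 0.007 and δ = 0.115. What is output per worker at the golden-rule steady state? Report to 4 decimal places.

The effective depreciation rate is n + δ = 0.007 + 0.115 = 0.122.
Maximizing c = f(k) − (n+δ)·k gives f'(k) = n+δ, i.e. 0.22·2.9·k^(0.22−1) = 0.122, so k_gold = (0.22·2.9/0.122)^(1/0.78) ≈ 8.3388.
Output: y_gold = 2.9·k_gold^0.22 = 2.9·8.3388^0.22 ≈ 4.6242.

y_gold ≈ 4.6242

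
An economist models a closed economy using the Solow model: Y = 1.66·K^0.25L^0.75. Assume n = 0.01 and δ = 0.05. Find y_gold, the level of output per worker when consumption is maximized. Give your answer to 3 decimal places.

Break-even investment rate: n + δ = 0.01 + 0.05 = 0.06.
At the golden rule the marginal product of capital equals n+δ: 0.25·1.66·k^(0.25−1) = 0.06. Solving, k_gold = (0.25·1.66/0.06)^(1/0.75) ≈ 13.1784.
Output: y_gold = 1.66·k_gold^0.25 = 1.66·13.1784^0.25 ≈ 3.1628.

y_gold ≈ 3.163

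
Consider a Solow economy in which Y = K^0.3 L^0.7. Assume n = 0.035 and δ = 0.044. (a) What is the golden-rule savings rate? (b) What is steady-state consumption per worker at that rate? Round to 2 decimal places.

(a) s_gold = 0.30; (b) c_gold ≈ 1.24

Capital per worker breaks even when investment replaces (n + δ)·k; here n + δ = 0.079.
For Cobb-Douglas, s_gold equals capital's share: s_gold = 0.3.
Maximizing c = f(k) − (n+δ)·k gives f'(k) = n+δ, i.e. 0.3·k^(0.3−1) = 0.079, so k_gold = (0.3/0.079)^(1/0.7) ≈ 6.7274.
y_gold = 6.7274^0.3 ≈ 1.7716; c_gold = (1−0.3)·y_gold ≈ 1.2401.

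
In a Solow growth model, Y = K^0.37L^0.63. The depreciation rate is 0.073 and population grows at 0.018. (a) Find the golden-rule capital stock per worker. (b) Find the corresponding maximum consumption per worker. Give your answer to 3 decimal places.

(a) k_gold ≈ 9.267; (b) c_gold ≈ 1.436

The effective depreciation rate is n + δ = 0.018 + 0.073 = 0.091.
Maximizing c = f(k) − (n+δ)·k gives f'(k) = n+δ, i.e. 0.37·k^(0.37−1) = 0.091, so k_gold = (0.37/0.091)^(1/0.63) ≈ 9.2666.
y_gold = 9.2666^0.37 ≈ 2.2791; c_gold = y_gold − 0.091·k_gold ≈ 1.4358.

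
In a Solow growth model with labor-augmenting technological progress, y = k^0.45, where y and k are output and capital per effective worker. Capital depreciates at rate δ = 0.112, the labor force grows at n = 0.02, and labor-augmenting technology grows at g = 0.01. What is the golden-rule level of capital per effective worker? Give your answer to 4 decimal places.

k_gold ≈ 8.1428

n + g + δ = 0.02 + 0.01 + 0.112 = 0.142.
At the golden rule the marginal product of capital equals n+g+δ: 0.45·k^(0.45−1) = 0.142. Solving, k_gold = (0.45/0.142)^(1/0.55) ≈ 8.1428.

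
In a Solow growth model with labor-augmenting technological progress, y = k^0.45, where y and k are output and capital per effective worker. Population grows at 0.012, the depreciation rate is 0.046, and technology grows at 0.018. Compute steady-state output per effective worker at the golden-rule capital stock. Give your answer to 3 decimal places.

n + g + δ = 0.012 + 0.018 + 0.046 = 0.076.
Setting f'(k) = n+g+δ gives 0.45·k^(0.45−1) = 0.076, hence k_gold = (0.45/0.076)^(1/0.55) ≈ 25.3724.
Output: y_gold = k_gold^0.45 = 25.3724^0.45 ≈ 4.2851.

y_gold ≈ 4.285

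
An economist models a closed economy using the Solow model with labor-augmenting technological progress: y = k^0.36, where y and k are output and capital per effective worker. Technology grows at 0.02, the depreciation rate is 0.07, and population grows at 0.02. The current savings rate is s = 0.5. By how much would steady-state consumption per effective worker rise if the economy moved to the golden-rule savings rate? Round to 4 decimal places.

Δc ≈ 0.0750

The effective depreciation rate is n + g + δ = 0.02 + 0.02 + 0.07 = 0.11.
Current steady state (s = 0.5): k* = (0.5/0.11)^(1/0.64) ≈ 10.6528, y* = 10.6528^0.36 ≈ 2.3436, c* = (1−0.5)·2.3436 ≈ 1.1718.
Maximizing c = f(k) − (n+g+δ)·k gives f'(k) = n+g+δ, i.e. 0.36·k^(0.36−1) = 0.11, so k_gold = (0.36/0.11)^(1/0.64) ≈ 6.3760.
y_gold = 6.3760^0.36 ≈ 1.9482, c_gold = y_gold − 0.11·k_gold ≈ 1.2469.
Gain: Δc = 1.2469 − 1.1718 ≈ 0.0750.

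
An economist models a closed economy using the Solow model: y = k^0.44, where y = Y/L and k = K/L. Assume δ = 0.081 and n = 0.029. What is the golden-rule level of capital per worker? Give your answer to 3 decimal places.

Break-even investment rate: n + δ = 0.029 + 0.081 = 0.11.
At the golden rule the marginal product of capital equals n+δ: 0.44·k^(0.44−1) = 0.11. Solving, k_gold = (0.44/0.11)^(1/0.56) ≈ 11.8880.

k_gold ≈ 11.888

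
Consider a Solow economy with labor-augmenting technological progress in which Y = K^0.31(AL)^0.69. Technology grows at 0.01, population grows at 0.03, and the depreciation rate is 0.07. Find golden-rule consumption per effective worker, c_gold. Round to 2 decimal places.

c_gold ≈ 1.10

n + g + δ = 0.03 + 0.01 + 0.07 = 0.11.
Golden rule sets MPK = n+g+δ: 0.31·k^(0.31−1) = 0.11, so k_gold = (0.31/0.11)^(1/0.69) ≈ 4.4888.
y_gold = 4.4888^0.31 ≈ 1.5928.
c_gold = y_gold − (n+g+δ)·k_gold = 1.5928 − 0.11·4.4888 ≈ 1.0990.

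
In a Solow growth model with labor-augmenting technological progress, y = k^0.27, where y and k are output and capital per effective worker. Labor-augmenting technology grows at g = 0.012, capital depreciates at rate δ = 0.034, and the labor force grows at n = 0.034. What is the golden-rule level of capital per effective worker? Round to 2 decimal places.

k_gold ≈ 5.29

Capital per effective worker breaks even when investment replaces (n + g + δ)·k; here n + g + δ = 0.08.
Golden rule sets MPK = n+g+δ: 0.27·k^(0.27−1) = 0.08, so k_gold = (0.27/0.08)^(1/0.73) ≈ 5.2925.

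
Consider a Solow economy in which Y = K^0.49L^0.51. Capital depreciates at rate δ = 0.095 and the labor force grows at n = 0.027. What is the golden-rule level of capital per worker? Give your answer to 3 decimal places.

n + δ = 0.027 + 0.095 = 0.122.
At the golden rule the marginal product of capital equals n+δ: 0.49·k^(0.49−1) = 0.122. Solving, k_gold = (0.49/0.122)^(1/0.51) ≈ 15.2754.

k_gold ≈ 15.275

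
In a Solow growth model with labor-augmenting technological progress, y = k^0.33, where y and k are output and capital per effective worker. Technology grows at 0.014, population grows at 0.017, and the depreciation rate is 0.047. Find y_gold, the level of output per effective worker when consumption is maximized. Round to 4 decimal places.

y_gold ≈ 2.0349

Break-even investment rate: n + g + δ = 0.017 + 0.014 + 0.047 = 0.078.
Golden rule sets MPK = n+g+δ: 0.33·k^(0.33−1) = 0.078, so k_gold = (0.33/0.078)^(1/0.67) ≈ 8.6090.
Output: y_gold = k_gold^0.33 = 8.6090^0.33 ≈ 2.0349.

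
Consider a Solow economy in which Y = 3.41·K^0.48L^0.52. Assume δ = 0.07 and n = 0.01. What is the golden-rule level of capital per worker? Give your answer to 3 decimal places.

Break-even investment rate: n + δ = 0.01 + 0.07 = 0.08.
Maximizing c = f(k) − (n+δ)·k gives f'(k) = n+δ, i.e. 0.48·3.41·k^(0.48−1) = 0.08, so k_gold = (0.48·3.41/0.08)^(1/0.52) ≈ 331.8733.

k_gold ≈ 331.873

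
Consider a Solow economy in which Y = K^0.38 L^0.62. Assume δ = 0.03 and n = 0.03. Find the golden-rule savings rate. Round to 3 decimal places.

s_gold = 0.380

Capital per worker breaks even when investment replaces (n + δ)·k; here n + δ = 0.06.
At the golden rule MPK = n+δ, and in any Cobb-Douglas steady state s = (n+δ)·k/y = MPK·k/y = capital's share 0.38.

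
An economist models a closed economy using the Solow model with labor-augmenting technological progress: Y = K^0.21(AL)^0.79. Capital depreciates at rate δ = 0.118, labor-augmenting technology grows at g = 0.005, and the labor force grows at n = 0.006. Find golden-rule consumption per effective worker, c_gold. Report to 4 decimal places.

c_gold ≈ 0.8993

Capital per effective worker breaks even when investment replaces (n + g + δ)·k; here n + g + δ = 0.129.
Setting f'(k) = n+g+δ gives 0.21·k^(0.21−1) = 0.129, hence k_gold = (0.21/0.129)^(1/0.79) ≈ 1.8530.
y_gold = 1.8530^0.21 ≈ 1.1383.
c_gold = y_gold − (n+g+δ)·k_gold = 1.1383 − 0.129·1.8530 ≈ 0.8993.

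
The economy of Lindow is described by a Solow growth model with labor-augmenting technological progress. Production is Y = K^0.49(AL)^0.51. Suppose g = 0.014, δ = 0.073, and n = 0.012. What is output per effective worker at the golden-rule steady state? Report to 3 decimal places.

Capital per effective worker breaks even when investment replaces (n + g + δ)·k; here n + g + δ = 0.099.
Maximizing c = f(k) − (n+g+δ)·k gives f'(k) = n+g+δ, i.e. 0.49·k^(0.49−1) = 0.099, so k_gold = (0.49/0.099)^(1/0.51) ≈ 23.0083.
Output: y_gold = k_gold^0.49 = 23.0083^0.49 ≈ 4.6486.

y_gold ≈ 4.649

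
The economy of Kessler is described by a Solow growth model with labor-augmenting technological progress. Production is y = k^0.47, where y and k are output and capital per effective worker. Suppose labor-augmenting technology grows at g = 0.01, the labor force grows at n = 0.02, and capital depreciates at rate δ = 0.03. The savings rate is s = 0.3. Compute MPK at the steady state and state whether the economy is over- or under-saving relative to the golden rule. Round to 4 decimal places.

under-saving; MPK ≈ 0.0940

The effective depreciation rate is n + g + δ = 0.02 + 0.01 + 0.03 = 0.06.
Steady-state k*: s·k^0.47 = 0.06·k gives k* = (0.3/0.06)^(1/0.53) ≈ 20.8359.
MPK = 0.47·20.8359^(-0.53) ≈ 0.0940.
MPK > n+g+δ = 0.06, so the economy is dynamically efficient (under-saving).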